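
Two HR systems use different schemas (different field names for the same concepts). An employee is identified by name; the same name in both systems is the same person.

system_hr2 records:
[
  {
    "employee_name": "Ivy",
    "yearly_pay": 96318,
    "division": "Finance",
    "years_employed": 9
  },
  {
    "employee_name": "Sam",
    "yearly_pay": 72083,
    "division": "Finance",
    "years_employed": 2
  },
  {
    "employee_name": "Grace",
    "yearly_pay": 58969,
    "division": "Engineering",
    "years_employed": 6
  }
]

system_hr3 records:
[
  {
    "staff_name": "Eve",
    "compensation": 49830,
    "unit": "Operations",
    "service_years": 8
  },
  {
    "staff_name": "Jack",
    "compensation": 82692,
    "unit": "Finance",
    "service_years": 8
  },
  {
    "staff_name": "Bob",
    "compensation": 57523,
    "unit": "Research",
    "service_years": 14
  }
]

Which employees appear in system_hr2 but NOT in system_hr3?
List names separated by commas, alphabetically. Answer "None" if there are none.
Grace, Ivy, Sam

Schema mapping: "employee_name" (system_hr2) = "staff_name" (system_hr3) = employee name

Names in system_hr2: ['Grace', 'Ivy', 'Sam']
Names in system_hr3: ['Bob', 'Eve', 'Jack']

In system_hr2 but not system_hr3: ['Grace', 'Ivy', 'Sam']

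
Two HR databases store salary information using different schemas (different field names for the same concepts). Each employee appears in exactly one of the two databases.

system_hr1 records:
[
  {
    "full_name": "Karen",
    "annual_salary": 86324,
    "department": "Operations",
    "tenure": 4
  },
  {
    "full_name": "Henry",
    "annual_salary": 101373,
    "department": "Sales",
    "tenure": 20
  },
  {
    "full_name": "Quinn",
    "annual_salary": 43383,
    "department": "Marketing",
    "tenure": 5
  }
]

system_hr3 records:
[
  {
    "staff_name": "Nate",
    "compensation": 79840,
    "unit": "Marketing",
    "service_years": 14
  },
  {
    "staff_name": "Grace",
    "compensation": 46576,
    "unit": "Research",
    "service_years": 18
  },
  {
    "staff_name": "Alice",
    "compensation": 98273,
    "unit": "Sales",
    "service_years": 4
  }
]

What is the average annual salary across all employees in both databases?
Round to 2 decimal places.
75961.50

Schema mapping: "annual_salary" (system_hr1) = "compensation" (system_hr3) = annual salary

All salaries: [86324, 101373, 43383, 79840, 46576, 98273]
Sum: 455769
Count: 6
Average: 455769 / 6 = 75961.50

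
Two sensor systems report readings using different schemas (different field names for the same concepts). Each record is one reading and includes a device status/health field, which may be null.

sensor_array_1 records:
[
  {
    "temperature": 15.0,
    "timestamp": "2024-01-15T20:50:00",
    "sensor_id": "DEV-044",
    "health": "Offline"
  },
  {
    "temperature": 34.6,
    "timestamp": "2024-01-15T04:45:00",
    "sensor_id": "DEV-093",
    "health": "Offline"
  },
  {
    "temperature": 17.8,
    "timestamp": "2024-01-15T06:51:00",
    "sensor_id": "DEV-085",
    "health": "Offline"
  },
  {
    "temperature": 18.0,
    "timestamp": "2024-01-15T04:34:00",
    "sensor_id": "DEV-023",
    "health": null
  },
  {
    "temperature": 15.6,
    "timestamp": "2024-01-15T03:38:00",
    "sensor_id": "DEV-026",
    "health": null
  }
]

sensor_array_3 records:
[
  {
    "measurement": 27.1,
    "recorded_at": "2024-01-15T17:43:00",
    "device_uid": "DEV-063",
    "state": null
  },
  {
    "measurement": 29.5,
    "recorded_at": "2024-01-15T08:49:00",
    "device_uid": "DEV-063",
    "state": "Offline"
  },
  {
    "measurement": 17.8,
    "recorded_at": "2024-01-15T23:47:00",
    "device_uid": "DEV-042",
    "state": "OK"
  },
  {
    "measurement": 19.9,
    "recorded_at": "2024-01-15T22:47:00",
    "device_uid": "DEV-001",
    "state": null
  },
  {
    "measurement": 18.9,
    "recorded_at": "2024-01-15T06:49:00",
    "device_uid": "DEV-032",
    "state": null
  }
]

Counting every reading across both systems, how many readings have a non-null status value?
5

Schema mapping: "health" (sensor_array_1) = "state" (sensor_array_3) = status

Non-null in sensor_array_1: 3
Non-null in sensor_array_3: 2

Total non-null: 3 + 2 = 5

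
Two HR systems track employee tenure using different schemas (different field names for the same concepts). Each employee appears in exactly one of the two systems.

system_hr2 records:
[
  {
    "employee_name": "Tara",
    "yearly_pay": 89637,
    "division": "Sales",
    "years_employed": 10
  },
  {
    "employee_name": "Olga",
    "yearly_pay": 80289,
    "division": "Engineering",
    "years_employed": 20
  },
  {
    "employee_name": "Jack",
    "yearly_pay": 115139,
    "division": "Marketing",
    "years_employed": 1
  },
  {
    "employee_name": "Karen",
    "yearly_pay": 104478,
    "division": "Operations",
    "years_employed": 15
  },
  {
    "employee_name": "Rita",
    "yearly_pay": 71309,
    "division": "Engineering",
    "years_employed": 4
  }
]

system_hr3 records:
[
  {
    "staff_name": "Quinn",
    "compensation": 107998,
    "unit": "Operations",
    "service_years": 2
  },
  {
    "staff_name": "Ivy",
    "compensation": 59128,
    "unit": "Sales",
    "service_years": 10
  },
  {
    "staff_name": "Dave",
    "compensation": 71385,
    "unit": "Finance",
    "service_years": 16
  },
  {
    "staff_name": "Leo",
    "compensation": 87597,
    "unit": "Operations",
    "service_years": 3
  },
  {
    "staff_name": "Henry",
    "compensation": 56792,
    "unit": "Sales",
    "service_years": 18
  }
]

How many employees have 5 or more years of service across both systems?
6

Reconcile schemas: "years_employed" (system_hr2) = "service_years" (system_hr3) = years of service

From system_hr2: 3 employees with >= 5 years
From system_hr3: 3 employees with >= 5 years

Total: 3 + 3 = 6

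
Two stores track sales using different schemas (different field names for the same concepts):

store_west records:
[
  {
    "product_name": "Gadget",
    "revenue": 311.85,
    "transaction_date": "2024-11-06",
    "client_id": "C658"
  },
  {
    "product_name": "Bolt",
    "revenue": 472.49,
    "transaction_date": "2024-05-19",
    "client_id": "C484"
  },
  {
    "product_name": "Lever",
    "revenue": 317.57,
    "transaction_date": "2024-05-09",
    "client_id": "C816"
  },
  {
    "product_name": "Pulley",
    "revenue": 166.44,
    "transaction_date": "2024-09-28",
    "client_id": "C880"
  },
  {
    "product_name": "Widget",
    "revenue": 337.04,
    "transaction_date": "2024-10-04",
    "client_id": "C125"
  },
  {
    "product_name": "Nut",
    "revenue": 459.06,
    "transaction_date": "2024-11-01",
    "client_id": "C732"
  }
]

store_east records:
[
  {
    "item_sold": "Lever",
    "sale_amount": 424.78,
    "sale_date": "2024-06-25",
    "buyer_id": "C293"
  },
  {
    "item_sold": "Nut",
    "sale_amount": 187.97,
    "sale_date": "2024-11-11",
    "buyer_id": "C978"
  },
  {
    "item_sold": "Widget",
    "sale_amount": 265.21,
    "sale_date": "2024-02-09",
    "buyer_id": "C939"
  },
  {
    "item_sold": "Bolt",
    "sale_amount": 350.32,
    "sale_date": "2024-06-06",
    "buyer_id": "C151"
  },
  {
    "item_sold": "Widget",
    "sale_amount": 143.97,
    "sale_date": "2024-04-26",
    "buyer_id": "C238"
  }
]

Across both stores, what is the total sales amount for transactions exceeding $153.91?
3292.73

Schema mapping: "revenue" (store_west) = "sale_amount" (store_east) = sale amount

Sum of sales > $153.91 in store_west: 2064.45
Sum of sales > $153.91 in store_east: 1228.28

Total: 2064.45 + 1228.28 = 3292.73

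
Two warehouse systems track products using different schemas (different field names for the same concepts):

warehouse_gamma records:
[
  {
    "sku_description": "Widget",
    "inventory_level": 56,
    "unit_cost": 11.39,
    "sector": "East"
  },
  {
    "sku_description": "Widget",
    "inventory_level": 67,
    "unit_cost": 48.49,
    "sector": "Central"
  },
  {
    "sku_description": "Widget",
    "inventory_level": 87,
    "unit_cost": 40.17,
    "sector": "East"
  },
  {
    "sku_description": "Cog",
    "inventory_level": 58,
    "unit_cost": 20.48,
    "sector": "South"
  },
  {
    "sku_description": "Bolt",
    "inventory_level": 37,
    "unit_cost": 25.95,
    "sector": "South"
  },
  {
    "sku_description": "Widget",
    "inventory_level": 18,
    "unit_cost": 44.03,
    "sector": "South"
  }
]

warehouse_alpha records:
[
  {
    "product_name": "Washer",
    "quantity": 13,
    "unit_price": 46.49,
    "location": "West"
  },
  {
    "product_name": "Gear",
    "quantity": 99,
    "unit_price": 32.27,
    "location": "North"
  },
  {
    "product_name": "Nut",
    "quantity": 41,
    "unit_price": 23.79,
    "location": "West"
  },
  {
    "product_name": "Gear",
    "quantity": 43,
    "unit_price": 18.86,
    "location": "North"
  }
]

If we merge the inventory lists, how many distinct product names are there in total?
6

Schema mapping: "sku_description" (warehouse_gamma) = "product_name" (warehouse_alpha) = product name

Products in warehouse_gamma: ['Bolt', 'Cog', 'Widget']
Products in warehouse_alpha: ['Gear', 'Nut', 'Washer']

Union (unique products): ['Bolt', 'Cog', 'Gear', 'Nut', 'Washer', 'Widget']
Count: 6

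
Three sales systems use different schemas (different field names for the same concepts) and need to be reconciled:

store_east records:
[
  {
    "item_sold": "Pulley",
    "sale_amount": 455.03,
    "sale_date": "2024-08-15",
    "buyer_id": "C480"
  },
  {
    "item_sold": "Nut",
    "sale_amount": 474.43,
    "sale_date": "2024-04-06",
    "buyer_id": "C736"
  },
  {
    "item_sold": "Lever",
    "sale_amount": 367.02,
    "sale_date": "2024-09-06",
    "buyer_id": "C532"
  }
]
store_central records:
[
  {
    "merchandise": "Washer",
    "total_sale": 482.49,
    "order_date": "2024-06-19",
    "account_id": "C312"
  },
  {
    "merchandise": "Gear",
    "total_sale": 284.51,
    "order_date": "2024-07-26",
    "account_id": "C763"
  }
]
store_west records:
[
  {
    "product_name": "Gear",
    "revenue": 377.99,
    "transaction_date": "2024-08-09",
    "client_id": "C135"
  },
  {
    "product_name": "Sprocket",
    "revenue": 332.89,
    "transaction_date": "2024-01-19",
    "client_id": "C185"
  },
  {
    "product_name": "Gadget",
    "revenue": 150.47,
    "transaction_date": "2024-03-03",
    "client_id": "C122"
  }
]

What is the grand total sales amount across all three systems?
2924.83

Schema reconciliation - all amount fields map to sale amount:

store_east (sale_amount): 1296.48
store_central (total_sale): 767.0
store_west (revenue): 861.35

Grand total: 2924.83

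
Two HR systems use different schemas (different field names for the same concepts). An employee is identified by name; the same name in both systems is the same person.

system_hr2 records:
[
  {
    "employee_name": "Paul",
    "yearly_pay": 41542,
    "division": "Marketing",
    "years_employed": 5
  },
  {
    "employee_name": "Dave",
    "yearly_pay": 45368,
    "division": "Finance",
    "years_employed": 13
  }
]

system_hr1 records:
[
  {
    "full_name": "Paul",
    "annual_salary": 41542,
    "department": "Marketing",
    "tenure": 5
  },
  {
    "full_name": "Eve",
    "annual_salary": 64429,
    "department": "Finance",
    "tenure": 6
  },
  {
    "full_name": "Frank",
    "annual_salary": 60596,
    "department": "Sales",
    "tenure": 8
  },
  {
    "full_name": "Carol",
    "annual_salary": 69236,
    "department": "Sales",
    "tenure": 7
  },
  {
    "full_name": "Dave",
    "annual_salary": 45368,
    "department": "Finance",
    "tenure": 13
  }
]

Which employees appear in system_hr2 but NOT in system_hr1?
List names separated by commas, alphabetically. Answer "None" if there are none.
None

Schema mapping: "employee_name" (system_hr2) = "full_name" (system_hr1) = employee name

Names in system_hr2: ['Dave', 'Paul']
Names in system_hr1: ['Carol', 'Dave', 'Eve', 'Frank', 'Paul']

In system_hr2 but not system_hr1: None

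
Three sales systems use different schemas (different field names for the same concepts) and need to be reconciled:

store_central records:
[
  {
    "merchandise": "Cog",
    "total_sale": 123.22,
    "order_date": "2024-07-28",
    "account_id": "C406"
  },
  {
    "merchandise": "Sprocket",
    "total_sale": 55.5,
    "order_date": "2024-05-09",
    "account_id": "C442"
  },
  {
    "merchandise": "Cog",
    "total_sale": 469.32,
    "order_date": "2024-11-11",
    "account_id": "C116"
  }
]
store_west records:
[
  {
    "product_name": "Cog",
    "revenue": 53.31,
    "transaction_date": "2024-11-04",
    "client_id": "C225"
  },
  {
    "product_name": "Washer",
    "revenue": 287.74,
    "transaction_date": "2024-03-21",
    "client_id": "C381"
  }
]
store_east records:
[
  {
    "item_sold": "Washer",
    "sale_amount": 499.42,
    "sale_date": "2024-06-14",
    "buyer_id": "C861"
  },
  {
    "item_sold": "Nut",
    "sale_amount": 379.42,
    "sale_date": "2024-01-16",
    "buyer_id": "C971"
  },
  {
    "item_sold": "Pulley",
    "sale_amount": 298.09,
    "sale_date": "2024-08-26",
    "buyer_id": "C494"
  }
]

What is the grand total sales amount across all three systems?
2166.02

Schema reconciliation - all amount fields map to sale amount:

store_central (total_sale): 648.04
store_west (revenue): 341.05
store_east (sale_amount): 1176.93

Grand total: 2166.02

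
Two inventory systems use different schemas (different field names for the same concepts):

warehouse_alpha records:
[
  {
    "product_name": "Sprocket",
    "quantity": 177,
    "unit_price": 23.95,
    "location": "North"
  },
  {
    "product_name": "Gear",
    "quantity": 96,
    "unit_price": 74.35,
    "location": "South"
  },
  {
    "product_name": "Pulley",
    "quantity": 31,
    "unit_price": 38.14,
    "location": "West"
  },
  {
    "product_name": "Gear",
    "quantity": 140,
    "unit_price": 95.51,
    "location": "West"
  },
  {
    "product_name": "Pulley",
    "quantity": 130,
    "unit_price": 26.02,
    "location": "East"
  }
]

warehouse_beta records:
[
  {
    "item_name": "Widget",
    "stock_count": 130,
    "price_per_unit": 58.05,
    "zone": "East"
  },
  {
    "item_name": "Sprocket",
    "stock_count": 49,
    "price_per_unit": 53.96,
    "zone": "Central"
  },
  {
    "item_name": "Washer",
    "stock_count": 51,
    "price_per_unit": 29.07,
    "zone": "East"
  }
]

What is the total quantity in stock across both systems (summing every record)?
804

To reconcile these schemas, identify the field holding the quantity in stock in each system:
1. In warehouse_alpha it is "quantity"
2. In warehouse_beta it is "stock_count"

From warehouse_alpha: 177 + 96 + 31 + 140 + 130 = 574
From warehouse_beta: 130 + 49 + 51 = 230

Total: 574 + 230 = 804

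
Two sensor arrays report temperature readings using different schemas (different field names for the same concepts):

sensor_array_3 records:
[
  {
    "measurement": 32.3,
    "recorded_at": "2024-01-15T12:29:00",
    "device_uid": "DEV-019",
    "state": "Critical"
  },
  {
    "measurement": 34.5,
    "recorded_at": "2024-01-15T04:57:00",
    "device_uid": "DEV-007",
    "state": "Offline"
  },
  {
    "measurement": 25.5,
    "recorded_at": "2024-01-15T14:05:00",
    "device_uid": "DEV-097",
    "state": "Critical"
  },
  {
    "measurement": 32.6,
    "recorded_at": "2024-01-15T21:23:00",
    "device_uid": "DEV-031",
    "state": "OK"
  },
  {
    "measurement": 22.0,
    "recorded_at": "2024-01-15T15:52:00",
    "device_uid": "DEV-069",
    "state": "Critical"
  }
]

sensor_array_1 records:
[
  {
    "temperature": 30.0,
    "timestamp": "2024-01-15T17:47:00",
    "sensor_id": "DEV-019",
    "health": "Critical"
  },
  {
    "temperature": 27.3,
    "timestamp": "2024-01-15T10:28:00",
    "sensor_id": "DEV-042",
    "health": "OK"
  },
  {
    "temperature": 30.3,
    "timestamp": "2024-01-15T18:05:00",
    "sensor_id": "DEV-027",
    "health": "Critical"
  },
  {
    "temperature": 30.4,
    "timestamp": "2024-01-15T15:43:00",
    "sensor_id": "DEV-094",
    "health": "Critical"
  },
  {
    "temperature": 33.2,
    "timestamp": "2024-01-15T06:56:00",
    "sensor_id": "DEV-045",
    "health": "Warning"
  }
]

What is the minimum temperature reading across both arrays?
22.0

Schema mapping: "measurement" (sensor_array_3) = "temperature" (sensor_array_1) = temperature reading

Minimum in sensor_array_3: 22.0
Minimum in sensor_array_1: 27.3

Overall minimum: min(22.0, 27.3) = 22.0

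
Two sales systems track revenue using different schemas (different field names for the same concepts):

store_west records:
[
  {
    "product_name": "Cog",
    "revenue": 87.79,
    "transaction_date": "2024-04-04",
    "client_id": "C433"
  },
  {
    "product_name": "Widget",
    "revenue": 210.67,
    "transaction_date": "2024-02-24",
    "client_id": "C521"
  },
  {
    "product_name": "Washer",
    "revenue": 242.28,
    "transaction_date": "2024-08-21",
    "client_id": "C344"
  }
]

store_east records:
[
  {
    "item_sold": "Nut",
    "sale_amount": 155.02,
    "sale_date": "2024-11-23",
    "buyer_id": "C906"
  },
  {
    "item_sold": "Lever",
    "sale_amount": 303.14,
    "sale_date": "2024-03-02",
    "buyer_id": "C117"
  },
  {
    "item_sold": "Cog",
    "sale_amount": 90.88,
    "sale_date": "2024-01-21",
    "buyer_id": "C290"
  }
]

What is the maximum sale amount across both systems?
303.14

Reconcile: "revenue" (store_west) = "sale_amount" (store_east) = sale amount

Maximum in store_west: 242.28
Maximum in store_east: 303.14

Overall maximum: max(242.28, 303.14) = 303.14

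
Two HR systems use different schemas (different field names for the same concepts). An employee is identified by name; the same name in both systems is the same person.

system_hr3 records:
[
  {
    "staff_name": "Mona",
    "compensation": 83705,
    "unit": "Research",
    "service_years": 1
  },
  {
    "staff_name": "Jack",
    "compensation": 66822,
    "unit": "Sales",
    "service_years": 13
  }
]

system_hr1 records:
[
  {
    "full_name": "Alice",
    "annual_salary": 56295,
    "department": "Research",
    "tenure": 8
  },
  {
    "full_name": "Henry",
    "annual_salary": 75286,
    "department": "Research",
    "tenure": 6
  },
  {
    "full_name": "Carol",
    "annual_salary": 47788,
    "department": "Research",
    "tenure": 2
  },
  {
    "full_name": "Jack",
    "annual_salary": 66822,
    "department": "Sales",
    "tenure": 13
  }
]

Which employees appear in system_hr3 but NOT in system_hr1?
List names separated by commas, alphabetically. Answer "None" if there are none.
Mona

Schema mapping: "staff_name" (system_hr3) = "full_name" (system_hr1) = employee name

Names in system_hr3: ['Jack', 'Mona']
Names in system_hr1: ['Alice', 'Carol', 'Henry', 'Jack']

In system_hr3 but not system_hr1: ['Mona']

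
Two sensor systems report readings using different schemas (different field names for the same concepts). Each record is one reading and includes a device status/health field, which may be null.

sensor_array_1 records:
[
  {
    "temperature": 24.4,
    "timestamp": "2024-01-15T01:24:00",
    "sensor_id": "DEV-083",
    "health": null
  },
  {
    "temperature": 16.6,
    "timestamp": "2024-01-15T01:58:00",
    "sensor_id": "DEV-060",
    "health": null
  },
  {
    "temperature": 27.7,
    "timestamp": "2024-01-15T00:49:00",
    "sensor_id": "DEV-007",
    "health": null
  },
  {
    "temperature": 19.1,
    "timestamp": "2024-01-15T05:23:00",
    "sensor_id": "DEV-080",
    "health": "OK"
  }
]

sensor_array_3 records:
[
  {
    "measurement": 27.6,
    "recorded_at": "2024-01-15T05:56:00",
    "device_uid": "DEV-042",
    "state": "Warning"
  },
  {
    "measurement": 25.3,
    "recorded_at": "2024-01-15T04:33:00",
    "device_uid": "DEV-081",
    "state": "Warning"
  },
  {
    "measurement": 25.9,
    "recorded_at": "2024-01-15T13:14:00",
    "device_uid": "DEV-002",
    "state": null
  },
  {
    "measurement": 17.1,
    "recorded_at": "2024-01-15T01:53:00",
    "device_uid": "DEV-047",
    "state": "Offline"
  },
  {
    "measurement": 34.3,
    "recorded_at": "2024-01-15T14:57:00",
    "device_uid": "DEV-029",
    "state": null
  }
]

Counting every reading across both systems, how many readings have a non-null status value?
4

Schema mapping: "health" (sensor_array_1) = "state" (sensor_array_3) = status

Non-null in sensor_array_1: 1
Non-null in sensor_array_3: 3

Total non-null: 1 + 3 = 4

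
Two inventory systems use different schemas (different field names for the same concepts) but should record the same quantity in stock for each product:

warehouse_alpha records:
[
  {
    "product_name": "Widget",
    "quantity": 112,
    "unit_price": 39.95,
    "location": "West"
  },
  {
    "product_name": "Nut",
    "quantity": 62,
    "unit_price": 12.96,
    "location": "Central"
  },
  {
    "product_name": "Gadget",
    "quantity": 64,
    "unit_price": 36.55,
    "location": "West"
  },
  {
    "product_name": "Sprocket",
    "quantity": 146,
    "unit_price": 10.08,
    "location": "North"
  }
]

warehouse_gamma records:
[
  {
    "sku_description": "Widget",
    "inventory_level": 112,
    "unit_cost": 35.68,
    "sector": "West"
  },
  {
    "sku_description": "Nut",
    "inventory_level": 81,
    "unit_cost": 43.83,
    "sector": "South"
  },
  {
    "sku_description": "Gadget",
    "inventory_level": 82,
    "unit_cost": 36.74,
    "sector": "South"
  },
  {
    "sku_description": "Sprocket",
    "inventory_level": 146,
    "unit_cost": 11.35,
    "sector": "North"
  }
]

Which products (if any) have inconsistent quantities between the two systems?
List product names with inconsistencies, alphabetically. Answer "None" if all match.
Gadget, Nut

Schema mappings:
- "product_name" (warehouse_alpha) = "sku_description" (warehouse_gamma) = product name
- "quantity" (warehouse_alpha) = "inventory_level" (warehouse_gamma) = quantity

Comparison:
  Widget: 112 vs 112 - MATCH
  Nut: 62 vs 81 - MISMATCH
  Gadget: 64 vs 82 - MISMATCH
  Sprocket: 146 vs 146 - MATCH

Products with inconsistencies: Gadget, Nut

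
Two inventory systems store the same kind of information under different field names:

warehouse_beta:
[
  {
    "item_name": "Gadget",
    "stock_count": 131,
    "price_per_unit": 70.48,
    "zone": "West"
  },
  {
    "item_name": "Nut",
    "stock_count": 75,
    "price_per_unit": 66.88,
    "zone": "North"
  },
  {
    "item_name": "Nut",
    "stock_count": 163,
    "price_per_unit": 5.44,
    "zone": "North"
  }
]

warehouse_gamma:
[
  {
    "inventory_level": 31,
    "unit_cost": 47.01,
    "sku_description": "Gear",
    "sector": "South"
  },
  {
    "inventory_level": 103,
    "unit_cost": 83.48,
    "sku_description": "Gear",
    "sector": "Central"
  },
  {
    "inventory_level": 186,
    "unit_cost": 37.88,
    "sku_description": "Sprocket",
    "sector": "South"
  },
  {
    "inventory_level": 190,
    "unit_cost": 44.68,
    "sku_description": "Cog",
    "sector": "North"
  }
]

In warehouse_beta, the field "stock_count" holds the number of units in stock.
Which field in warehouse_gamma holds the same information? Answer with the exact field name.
inventory_level

In warehouse_beta, "stock_count" holds the number of units in stock.
The fields in warehouse_gamma are: "inventory_level", "unit_cost", "sku_description", "sector".
"inventory_level" is the match: the name refers to the same concept and its values are whole-number counts (e.g. 31, 103).
The other fields ("unit_cost", "sku_description", "sector") hold different kinds of data.

So "stock_count" in warehouse_beta corresponds to "inventory_level" in warehouse_gamma.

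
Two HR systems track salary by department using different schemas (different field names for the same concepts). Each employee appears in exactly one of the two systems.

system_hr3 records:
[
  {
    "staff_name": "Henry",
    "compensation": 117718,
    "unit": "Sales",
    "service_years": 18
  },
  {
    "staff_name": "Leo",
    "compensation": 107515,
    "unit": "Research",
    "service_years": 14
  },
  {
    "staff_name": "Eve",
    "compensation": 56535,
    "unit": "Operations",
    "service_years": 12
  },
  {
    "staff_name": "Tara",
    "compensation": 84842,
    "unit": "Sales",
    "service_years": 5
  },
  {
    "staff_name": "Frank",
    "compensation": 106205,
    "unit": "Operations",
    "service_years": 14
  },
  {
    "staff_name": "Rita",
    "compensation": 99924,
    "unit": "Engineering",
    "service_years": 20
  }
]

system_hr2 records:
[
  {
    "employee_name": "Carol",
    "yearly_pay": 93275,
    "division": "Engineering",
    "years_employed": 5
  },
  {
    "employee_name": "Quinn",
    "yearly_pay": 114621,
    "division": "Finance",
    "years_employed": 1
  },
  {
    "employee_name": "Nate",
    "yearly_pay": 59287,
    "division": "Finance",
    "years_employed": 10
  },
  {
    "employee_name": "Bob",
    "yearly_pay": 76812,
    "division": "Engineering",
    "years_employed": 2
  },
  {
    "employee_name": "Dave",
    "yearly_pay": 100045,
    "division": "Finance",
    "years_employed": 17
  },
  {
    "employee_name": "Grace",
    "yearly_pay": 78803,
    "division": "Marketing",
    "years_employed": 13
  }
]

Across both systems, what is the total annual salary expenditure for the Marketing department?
78803

Schema mappings:
- "unit" (system_hr3) = "division" (system_hr2) = department
- "compensation" (system_hr3) = "yearly_pay" (system_hr2) = salary

Marketing salaries from system_hr3: 0
Marketing salaries from system_hr2: 78803

Total: 0 + 78803 = 78803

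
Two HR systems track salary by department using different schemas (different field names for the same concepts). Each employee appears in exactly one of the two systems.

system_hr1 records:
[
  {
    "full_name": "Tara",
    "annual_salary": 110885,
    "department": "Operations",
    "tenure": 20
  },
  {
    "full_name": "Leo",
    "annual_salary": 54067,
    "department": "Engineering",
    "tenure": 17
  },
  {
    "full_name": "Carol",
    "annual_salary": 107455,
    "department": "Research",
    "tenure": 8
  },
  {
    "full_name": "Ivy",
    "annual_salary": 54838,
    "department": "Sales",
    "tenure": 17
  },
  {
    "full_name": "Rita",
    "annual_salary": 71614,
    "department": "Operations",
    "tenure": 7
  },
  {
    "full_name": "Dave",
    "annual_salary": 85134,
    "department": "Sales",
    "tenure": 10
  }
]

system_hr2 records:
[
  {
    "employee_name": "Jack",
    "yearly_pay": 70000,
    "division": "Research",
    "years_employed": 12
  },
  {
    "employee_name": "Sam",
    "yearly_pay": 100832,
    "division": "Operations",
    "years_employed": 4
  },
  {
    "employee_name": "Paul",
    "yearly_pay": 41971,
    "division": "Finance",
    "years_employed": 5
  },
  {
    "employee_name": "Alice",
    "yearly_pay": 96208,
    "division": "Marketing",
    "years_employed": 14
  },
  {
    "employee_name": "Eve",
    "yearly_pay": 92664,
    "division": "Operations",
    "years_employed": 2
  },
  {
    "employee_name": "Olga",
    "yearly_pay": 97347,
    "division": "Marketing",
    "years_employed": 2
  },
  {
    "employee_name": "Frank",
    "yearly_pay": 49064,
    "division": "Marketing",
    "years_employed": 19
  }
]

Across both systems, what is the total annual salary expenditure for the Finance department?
41971

Schema mappings:
- "department" (system_hr1) = "division" (system_hr2) = department
- "annual_salary" (system_hr1) = "yearly_pay" (system_hr2) = salary

Finance salaries from system_hr1: 0
Finance salaries from system_hr2: 41971

Total: 0 + 41971 = 41971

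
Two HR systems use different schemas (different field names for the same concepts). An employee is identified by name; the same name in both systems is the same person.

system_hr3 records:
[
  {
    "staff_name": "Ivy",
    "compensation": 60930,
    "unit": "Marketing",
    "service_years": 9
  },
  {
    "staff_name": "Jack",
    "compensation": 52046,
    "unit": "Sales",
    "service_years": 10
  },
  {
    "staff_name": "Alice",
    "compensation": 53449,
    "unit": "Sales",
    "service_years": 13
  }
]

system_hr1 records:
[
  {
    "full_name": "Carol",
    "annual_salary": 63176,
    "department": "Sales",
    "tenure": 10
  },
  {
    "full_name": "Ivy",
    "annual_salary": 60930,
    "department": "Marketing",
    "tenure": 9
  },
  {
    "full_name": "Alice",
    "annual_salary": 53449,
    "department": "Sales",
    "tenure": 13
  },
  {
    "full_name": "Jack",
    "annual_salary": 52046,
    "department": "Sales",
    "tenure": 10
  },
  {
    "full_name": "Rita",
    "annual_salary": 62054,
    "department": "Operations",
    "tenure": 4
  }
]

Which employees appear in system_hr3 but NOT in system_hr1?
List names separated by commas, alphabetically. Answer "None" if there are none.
None

Schema mapping: "staff_name" (system_hr3) = "full_name" (system_hr1) = employee name

Names in system_hr3: ['Alice', 'Ivy', 'Jack']
Names in system_hr1: ['Alice', 'Carol', 'Ivy', 'Jack', 'Rita']

In system_hr3 but not system_hr1: None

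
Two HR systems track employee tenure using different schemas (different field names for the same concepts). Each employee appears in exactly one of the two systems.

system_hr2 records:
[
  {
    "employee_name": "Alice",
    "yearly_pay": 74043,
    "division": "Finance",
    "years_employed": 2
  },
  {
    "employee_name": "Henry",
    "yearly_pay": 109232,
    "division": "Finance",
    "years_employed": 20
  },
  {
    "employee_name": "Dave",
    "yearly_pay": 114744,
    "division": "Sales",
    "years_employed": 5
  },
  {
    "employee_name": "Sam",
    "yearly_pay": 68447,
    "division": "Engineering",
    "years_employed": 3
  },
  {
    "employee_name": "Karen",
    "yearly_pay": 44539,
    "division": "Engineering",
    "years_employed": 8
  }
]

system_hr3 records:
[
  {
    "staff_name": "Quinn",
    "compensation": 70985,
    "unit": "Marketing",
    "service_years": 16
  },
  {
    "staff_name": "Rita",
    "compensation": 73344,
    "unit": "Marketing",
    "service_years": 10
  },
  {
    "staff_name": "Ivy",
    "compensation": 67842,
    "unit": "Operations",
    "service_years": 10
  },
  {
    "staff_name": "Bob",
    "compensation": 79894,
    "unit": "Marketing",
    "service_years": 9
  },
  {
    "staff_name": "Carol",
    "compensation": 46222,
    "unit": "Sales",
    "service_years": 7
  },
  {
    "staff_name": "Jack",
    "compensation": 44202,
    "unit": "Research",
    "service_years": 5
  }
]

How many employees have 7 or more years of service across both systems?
7

Reconcile schemas: "years_employed" (system_hr2) = "service_years" (system_hr3) = years of service

From system_hr2: 2 employees with >= 7 years
From system_hr3: 5 employees with >= 7 years

Total: 2 + 5 = 7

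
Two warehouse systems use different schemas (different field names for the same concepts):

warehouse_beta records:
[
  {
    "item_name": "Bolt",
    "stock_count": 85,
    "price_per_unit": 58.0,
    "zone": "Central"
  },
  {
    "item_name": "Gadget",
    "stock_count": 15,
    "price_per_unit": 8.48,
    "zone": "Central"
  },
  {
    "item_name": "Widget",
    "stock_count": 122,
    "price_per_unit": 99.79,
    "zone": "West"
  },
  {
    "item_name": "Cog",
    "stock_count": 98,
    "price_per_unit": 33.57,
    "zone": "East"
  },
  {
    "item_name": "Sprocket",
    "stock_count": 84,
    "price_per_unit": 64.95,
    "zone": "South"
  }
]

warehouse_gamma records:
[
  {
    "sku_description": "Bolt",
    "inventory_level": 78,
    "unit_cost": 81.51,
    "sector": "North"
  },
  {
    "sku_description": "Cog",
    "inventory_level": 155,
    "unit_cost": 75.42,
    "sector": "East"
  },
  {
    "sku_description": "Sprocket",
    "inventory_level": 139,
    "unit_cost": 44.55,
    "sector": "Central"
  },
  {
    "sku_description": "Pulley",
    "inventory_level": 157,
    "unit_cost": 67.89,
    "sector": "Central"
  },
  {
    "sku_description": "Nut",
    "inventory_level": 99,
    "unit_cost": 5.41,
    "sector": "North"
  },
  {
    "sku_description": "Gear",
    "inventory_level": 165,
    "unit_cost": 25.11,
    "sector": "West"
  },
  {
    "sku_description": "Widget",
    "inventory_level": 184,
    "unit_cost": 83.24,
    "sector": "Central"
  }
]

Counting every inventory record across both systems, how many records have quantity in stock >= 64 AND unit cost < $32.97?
2

Schema mappings:
- "stock_count" (warehouse_beta) = "inventory_level" (warehouse_gamma) = quantity
- "price_per_unit" (warehouse_beta) = "unit_cost" (warehouse_gamma) = unit cost

Records meeting both conditions in warehouse_beta: 0
Records meeting both conditions in warehouse_gamma: 2

Total: 0 + 2 = 2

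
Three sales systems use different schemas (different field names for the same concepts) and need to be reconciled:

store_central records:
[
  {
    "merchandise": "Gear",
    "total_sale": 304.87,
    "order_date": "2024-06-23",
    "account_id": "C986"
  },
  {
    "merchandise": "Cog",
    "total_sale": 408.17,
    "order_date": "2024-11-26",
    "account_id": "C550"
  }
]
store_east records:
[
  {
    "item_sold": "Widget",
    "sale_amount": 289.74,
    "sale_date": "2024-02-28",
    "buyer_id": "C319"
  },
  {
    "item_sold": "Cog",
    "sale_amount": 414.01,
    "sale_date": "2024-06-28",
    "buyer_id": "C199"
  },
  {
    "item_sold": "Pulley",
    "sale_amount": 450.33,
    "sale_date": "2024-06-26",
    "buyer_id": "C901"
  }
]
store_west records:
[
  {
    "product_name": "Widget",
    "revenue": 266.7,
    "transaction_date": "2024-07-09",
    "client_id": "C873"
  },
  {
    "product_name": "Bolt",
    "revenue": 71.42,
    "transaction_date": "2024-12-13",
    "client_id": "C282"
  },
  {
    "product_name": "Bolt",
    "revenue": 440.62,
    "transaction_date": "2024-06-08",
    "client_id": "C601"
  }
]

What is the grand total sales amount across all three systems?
2645.86

Schema reconciliation - all amount fields map to sale amount:

store_central (total_sale): 713.04
store_east (sale_amount): 1154.08
store_west (revenue): 778.74

Grand total: 2645.86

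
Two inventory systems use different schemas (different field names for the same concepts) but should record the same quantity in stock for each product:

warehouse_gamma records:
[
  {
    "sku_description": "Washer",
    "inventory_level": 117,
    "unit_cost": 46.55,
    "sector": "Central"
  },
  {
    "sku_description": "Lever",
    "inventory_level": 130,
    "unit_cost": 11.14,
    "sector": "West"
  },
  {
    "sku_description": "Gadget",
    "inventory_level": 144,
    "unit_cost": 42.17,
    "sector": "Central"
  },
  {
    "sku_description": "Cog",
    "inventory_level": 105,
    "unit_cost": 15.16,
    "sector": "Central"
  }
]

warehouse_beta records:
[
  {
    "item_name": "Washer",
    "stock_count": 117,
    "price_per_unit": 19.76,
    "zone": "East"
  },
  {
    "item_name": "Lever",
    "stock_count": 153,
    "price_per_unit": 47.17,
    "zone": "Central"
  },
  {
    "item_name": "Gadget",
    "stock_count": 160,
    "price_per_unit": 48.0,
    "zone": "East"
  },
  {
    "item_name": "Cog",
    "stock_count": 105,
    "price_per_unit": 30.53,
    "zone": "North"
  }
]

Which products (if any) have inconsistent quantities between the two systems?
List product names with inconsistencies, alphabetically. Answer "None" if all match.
Gadget, Lever

Schema mappings:
- "sku_description" (warehouse_gamma) = "item_name" (warehouse_beta) = product name
- "inventory_level" (warehouse_gamma) = "stock_count" (warehouse_beta) = quantity

Comparison:
  Washer: 117 vs 117 - MATCH
  Lever: 130 vs 153 - MISMATCH
  Gadget: 144 vs 160 - MISMATCH
  Cog: 105 vs 105 - MATCH

Products with inconsistencies: Gadget, Lever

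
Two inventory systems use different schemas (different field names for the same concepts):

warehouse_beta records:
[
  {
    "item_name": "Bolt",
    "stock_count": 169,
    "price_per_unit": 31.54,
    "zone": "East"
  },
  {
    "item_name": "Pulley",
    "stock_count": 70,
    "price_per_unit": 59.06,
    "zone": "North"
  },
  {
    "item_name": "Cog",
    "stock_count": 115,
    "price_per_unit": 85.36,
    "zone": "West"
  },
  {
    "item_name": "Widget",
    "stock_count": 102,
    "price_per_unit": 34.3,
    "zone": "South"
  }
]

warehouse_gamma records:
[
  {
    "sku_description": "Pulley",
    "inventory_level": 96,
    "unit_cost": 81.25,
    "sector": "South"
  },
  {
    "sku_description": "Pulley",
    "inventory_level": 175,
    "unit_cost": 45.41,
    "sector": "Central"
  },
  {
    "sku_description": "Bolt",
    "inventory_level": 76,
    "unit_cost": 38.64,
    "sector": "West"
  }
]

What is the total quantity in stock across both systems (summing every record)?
803

To reconcile these schemas, identify the field holding the quantity in stock in each system:
1. In warehouse_beta it is "stock_count"
2. In warehouse_gamma it is "inventory_level"

From warehouse_beta: 169 + 70 + 115 + 102 = 456
From warehouse_gamma: 96 + 175 + 76 = 347

Total: 456 + 347 = 803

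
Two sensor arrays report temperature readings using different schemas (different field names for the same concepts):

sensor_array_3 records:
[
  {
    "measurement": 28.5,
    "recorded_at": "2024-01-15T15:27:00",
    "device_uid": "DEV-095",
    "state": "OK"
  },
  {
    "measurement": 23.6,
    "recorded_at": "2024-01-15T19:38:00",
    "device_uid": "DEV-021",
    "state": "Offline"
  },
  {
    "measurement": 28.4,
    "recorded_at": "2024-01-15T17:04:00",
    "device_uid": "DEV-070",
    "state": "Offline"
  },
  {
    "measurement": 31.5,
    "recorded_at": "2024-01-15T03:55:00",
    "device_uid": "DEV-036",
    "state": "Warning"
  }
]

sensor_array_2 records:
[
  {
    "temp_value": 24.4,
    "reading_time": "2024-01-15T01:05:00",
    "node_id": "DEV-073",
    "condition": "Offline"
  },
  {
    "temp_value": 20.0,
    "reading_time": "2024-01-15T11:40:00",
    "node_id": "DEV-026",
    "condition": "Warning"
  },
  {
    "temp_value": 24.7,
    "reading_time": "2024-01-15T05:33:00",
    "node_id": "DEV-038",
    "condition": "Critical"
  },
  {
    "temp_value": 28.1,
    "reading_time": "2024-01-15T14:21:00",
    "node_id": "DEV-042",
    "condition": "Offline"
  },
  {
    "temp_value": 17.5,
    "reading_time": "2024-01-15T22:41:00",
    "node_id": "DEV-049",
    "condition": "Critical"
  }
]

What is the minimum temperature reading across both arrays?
17.5

Schema mapping: "measurement" (sensor_array_3) = "temp_value" (sensor_array_2) = temperature reading

Minimum in sensor_array_3: 23.6
Minimum in sensor_array_2: 17.5

Overall minimum: min(23.6, 17.5) = 17.5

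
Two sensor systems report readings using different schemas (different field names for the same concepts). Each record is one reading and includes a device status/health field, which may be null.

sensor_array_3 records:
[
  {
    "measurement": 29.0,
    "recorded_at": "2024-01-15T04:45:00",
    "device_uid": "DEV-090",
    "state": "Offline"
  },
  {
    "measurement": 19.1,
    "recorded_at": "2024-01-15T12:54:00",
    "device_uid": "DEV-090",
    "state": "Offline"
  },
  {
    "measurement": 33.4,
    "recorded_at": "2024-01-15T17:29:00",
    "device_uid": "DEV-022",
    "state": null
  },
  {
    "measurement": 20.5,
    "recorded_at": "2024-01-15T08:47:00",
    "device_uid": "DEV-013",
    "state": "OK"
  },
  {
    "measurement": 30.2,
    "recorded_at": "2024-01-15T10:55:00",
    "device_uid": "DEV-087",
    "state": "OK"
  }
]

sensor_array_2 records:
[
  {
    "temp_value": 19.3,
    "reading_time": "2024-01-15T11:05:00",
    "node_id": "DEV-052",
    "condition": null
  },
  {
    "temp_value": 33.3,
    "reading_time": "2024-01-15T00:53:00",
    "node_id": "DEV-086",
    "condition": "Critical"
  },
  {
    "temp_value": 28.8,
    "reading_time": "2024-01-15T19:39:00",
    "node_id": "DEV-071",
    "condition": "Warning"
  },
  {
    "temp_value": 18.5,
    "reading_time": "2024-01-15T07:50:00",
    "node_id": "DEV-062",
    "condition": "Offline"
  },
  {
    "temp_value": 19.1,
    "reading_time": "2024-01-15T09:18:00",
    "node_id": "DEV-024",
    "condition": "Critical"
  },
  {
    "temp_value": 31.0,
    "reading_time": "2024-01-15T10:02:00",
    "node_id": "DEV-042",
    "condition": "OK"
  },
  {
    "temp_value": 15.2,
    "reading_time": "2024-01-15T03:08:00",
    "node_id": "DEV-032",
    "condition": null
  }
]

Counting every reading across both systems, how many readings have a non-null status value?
9

Schema mapping: "state" (sensor_array_3) = "condition" (sensor_array_2) = status

Non-null in sensor_array_3: 4
Non-null in sensor_array_2: 5

Total non-null: 4 + 5 = 9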